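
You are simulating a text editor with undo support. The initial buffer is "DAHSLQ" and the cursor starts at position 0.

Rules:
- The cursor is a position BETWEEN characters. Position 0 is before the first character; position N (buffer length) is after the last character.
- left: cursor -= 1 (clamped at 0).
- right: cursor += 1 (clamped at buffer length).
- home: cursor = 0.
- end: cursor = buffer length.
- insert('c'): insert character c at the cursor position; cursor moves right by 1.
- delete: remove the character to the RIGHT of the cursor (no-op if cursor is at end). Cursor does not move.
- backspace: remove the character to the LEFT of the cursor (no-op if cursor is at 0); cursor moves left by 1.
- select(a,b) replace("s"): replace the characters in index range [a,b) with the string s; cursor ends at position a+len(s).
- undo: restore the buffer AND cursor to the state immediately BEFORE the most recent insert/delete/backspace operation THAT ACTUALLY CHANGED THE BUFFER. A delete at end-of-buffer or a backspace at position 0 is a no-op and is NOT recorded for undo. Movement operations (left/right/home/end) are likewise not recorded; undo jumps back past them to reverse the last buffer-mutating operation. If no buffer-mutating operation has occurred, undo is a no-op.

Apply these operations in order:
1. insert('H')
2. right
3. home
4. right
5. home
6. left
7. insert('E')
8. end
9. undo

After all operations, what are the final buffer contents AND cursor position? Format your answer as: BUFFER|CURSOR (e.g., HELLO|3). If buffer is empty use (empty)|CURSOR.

Answer: HDAHSLQ|0

Derivation:
After op 1 (insert('H')): buf='HDAHSLQ' cursor=1
After op 2 (right): buf='HDAHSLQ' cursor=2
After op 3 (home): buf='HDAHSLQ' cursor=0
After op 4 (right): buf='HDAHSLQ' cursor=1
After op 5 (home): buf='HDAHSLQ' cursor=0
After op 6 (left): buf='HDAHSLQ' cursor=0
After op 7 (insert('E')): buf='EHDAHSLQ' cursor=1
After op 8 (end): buf='EHDAHSLQ' cursor=8
After op 9 (undo): buf='HDAHSLQ' cursor=0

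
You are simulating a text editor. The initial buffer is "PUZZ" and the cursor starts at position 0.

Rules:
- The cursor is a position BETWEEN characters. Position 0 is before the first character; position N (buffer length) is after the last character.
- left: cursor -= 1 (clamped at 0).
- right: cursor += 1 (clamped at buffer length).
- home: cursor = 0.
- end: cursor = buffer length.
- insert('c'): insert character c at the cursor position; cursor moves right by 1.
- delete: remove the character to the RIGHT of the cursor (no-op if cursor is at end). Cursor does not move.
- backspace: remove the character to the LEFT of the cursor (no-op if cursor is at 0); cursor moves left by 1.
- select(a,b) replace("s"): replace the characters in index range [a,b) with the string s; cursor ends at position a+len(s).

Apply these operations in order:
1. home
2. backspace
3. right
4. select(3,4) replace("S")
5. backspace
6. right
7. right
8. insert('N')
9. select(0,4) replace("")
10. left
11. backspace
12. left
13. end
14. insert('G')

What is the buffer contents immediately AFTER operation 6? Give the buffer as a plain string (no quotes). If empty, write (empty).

After op 1 (home): buf='PUZZ' cursor=0
After op 2 (backspace): buf='PUZZ' cursor=0
After op 3 (right): buf='PUZZ' cursor=1
After op 4 (select(3,4) replace("S")): buf='PUZS' cursor=4
After op 5 (backspace): buf='PUZ' cursor=3
After op 6 (right): buf='PUZ' cursor=3

Answer: PUZ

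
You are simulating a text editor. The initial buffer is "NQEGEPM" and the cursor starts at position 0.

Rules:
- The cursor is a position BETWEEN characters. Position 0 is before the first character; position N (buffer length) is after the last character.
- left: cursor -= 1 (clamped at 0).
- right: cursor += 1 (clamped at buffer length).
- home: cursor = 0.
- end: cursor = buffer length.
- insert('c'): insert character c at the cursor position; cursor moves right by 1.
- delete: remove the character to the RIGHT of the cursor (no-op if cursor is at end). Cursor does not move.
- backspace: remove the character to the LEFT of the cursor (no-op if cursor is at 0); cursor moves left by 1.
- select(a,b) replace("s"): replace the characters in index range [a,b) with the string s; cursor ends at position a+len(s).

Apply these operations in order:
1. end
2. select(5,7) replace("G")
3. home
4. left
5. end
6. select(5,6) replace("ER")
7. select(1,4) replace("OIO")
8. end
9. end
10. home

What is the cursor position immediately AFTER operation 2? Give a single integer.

After op 1 (end): buf='NQEGEPM' cursor=7
After op 2 (select(5,7) replace("G")): buf='NQEGEG' cursor=6

Answer: 6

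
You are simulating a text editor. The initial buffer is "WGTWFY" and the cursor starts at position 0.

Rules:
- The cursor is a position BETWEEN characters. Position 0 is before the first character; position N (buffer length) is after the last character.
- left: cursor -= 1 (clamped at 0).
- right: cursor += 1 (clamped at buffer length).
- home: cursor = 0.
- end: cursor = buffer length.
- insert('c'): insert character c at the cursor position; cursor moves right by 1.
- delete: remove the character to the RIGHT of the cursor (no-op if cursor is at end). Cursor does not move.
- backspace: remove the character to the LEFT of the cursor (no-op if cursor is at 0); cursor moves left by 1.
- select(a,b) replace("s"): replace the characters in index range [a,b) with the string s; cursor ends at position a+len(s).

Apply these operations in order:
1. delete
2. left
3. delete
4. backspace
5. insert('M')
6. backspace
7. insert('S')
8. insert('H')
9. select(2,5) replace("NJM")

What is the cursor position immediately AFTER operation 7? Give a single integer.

Answer: 1

Derivation:
After op 1 (delete): buf='GTWFY' cursor=0
After op 2 (left): buf='GTWFY' cursor=0
After op 3 (delete): buf='TWFY' cursor=0
After op 4 (backspace): buf='TWFY' cursor=0
After op 5 (insert('M')): buf='MTWFY' cursor=1
After op 6 (backspace): buf='TWFY' cursor=0
After op 7 (insert('S')): buf='STWFY' cursor=1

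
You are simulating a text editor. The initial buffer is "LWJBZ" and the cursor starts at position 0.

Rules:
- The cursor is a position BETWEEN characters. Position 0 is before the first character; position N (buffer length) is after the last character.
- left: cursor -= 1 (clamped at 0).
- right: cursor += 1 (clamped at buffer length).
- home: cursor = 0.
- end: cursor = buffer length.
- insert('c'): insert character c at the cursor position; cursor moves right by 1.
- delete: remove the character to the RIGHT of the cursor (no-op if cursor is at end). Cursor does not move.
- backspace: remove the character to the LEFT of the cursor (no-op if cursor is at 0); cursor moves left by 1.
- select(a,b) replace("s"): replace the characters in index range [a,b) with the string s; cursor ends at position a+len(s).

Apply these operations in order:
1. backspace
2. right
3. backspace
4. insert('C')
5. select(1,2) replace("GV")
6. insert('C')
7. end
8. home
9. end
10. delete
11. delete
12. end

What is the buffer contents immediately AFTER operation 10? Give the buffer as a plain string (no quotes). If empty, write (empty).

After op 1 (backspace): buf='LWJBZ' cursor=0
After op 2 (right): buf='LWJBZ' cursor=1
After op 3 (backspace): buf='WJBZ' cursor=0
After op 4 (insert('C')): buf='CWJBZ' cursor=1
After op 5 (select(1,2) replace("GV")): buf='CGVJBZ' cursor=3
After op 6 (insert('C')): buf='CGVCJBZ' cursor=4
After op 7 (end): buf='CGVCJBZ' cursor=7
After op 8 (home): buf='CGVCJBZ' cursor=0
After op 9 (end): buf='CGVCJBZ' cursor=7
After op 10 (delete): buf='CGVCJBZ' cursor=7

Answer: CGVCJBZ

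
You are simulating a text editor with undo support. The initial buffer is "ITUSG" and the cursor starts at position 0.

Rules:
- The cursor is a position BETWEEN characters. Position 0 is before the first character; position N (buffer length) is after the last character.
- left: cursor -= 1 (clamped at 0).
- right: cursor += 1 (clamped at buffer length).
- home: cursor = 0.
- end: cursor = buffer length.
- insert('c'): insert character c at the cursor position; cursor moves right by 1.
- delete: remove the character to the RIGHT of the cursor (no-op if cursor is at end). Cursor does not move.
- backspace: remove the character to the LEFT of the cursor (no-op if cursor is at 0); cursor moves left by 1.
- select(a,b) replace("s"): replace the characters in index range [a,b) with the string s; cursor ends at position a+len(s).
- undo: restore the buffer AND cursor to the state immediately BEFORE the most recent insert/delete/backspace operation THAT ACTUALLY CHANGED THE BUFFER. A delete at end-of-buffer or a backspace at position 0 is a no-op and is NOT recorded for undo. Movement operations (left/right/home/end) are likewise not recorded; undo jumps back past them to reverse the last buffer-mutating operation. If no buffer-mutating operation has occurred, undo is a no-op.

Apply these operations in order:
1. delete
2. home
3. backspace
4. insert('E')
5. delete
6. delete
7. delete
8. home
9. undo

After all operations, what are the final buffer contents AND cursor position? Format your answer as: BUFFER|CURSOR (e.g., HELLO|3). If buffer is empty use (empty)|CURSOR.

Answer: ESG|1

Derivation:
After op 1 (delete): buf='TUSG' cursor=0
After op 2 (home): buf='TUSG' cursor=0
After op 3 (backspace): buf='TUSG' cursor=0
After op 4 (insert('E')): buf='ETUSG' cursor=1
After op 5 (delete): buf='EUSG' cursor=1
After op 6 (delete): buf='ESG' cursor=1
After op 7 (delete): buf='EG' cursor=1
After op 8 (home): buf='EG' cursor=0
After op 9 (undo): buf='ESG' cursor=1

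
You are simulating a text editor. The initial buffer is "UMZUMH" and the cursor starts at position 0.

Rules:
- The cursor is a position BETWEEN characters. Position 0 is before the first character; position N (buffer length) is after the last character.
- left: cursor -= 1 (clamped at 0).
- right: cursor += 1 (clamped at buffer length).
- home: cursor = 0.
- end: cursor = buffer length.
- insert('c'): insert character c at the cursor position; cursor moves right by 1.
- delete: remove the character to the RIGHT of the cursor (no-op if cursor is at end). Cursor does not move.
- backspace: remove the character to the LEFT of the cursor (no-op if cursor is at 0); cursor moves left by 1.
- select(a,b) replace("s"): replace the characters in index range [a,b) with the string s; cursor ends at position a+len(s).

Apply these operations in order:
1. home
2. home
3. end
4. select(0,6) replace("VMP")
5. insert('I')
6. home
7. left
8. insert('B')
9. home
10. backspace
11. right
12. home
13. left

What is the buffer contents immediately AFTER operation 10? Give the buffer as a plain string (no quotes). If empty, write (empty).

After op 1 (home): buf='UMZUMH' cursor=0
After op 2 (home): buf='UMZUMH' cursor=0
After op 3 (end): buf='UMZUMH' cursor=6
After op 4 (select(0,6) replace("VMP")): buf='VMP' cursor=3
After op 5 (insert('I')): buf='VMPI' cursor=4
After op 6 (home): buf='VMPI' cursor=0
After op 7 (left): buf='VMPI' cursor=0
After op 8 (insert('B')): buf='BVMPI' cursor=1
After op 9 (home): buf='BVMPI' cursor=0
After op 10 (backspace): buf='BVMPI' cursor=0

Answer: BVMPI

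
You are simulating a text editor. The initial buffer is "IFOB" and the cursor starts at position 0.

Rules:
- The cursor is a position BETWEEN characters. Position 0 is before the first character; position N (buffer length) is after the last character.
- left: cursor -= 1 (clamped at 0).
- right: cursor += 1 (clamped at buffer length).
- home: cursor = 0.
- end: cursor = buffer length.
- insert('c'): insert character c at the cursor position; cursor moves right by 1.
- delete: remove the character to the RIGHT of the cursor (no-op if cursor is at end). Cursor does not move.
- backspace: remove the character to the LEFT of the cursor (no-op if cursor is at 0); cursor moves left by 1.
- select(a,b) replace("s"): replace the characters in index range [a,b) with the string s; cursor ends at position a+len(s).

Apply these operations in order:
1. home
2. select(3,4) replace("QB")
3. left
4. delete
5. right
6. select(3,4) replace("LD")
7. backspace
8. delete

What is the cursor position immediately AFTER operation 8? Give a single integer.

Answer: 4

Derivation:
After op 1 (home): buf='IFOB' cursor=0
After op 2 (select(3,4) replace("QB")): buf='IFOQB' cursor=5
After op 3 (left): buf='IFOQB' cursor=4
After op 4 (delete): buf='IFOQ' cursor=4
After op 5 (right): buf='IFOQ' cursor=4
After op 6 (select(3,4) replace("LD")): buf='IFOLD' cursor=5
After op 7 (backspace): buf='IFOL' cursor=4
After op 8 (delete): buf='IFOL' cursor=4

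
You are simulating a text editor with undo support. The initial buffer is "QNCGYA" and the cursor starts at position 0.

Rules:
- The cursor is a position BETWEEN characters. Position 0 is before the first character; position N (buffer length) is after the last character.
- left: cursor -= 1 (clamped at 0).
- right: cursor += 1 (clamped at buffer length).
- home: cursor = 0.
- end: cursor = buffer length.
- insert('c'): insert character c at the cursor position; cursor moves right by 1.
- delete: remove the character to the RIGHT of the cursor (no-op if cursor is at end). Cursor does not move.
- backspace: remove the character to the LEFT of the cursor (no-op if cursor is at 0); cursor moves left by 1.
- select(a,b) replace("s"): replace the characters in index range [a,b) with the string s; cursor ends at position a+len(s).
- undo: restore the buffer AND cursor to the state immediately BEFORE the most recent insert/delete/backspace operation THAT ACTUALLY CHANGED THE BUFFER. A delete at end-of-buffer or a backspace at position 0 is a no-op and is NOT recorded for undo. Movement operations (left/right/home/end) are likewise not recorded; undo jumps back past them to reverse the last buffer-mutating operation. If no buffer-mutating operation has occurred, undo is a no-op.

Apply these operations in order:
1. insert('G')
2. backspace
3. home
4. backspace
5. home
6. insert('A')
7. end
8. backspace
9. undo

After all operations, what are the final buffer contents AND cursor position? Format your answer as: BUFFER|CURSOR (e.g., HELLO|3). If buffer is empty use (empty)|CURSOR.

After op 1 (insert('G')): buf='GQNCGYA' cursor=1
After op 2 (backspace): buf='QNCGYA' cursor=0
After op 3 (home): buf='QNCGYA' cursor=0
After op 4 (backspace): buf='QNCGYA' cursor=0
After op 5 (home): buf='QNCGYA' cursor=0
After op 6 (insert('A')): buf='AQNCGYA' cursor=1
After op 7 (end): buf='AQNCGYA' cursor=7
After op 8 (backspace): buf='AQNCGY' cursor=6
After op 9 (undo): buf='AQNCGYA' cursor=7

Answer: AQNCGYA|7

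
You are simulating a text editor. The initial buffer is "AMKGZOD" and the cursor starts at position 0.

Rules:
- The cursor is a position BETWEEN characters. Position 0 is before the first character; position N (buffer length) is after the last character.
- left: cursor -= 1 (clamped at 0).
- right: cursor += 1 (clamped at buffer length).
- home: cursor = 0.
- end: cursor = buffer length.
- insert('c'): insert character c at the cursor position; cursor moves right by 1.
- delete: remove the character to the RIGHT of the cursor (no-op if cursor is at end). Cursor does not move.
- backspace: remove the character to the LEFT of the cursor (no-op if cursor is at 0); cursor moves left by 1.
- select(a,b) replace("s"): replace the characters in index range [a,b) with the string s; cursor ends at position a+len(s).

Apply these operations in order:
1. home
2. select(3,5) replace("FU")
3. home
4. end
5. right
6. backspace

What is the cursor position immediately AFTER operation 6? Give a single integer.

Answer: 6

Derivation:
After op 1 (home): buf='AMKGZOD' cursor=0
After op 2 (select(3,5) replace("FU")): buf='AMKFUOD' cursor=5
After op 3 (home): buf='AMKFUOD' cursor=0
After op 4 (end): buf='AMKFUOD' cursor=7
After op 5 (right): buf='AMKFUOD' cursor=7
After op 6 (backspace): buf='AMKFUO' cursor=6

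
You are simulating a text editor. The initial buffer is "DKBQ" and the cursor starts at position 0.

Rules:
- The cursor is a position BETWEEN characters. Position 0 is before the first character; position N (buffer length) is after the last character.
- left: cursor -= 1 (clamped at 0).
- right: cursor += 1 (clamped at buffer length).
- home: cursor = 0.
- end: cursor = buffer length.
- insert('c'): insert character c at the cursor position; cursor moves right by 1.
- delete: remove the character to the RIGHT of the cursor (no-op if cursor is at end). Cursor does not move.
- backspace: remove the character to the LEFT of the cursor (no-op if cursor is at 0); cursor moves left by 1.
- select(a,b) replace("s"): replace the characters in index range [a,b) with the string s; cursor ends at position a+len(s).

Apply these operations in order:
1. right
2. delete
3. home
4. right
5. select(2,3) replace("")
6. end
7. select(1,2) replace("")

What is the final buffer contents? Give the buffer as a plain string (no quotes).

After op 1 (right): buf='DKBQ' cursor=1
After op 2 (delete): buf='DBQ' cursor=1
After op 3 (home): buf='DBQ' cursor=0
After op 4 (right): buf='DBQ' cursor=1
After op 5 (select(2,3) replace("")): buf='DB' cursor=2
After op 6 (end): buf='DB' cursor=2
After op 7 (select(1,2) replace("")): buf='D' cursor=1

Answer: D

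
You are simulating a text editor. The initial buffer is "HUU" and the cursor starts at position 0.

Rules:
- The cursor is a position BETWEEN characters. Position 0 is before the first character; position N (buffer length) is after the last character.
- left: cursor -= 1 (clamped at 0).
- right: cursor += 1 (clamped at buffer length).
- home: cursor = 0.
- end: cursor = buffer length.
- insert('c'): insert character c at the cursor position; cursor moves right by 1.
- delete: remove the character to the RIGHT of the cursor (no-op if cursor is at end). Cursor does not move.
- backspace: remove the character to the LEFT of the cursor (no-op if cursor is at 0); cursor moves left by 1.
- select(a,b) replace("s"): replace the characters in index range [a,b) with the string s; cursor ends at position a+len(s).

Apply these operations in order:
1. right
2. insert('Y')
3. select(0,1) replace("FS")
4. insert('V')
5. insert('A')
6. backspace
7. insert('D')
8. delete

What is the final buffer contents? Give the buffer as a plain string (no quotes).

Answer: FSVDUU

Derivation:
After op 1 (right): buf='HUU' cursor=1
After op 2 (insert('Y')): buf='HYUU' cursor=2
After op 3 (select(0,1) replace("FS")): buf='FSYUU' cursor=2
After op 4 (insert('V')): buf='FSVYUU' cursor=3
After op 5 (insert('A')): buf='FSVAYUU' cursor=4
After op 6 (backspace): buf='FSVYUU' cursor=3
After op 7 (insert('D')): buf='FSVDYUU' cursor=4
After op 8 (delete): buf='FSVDUU' cursor=4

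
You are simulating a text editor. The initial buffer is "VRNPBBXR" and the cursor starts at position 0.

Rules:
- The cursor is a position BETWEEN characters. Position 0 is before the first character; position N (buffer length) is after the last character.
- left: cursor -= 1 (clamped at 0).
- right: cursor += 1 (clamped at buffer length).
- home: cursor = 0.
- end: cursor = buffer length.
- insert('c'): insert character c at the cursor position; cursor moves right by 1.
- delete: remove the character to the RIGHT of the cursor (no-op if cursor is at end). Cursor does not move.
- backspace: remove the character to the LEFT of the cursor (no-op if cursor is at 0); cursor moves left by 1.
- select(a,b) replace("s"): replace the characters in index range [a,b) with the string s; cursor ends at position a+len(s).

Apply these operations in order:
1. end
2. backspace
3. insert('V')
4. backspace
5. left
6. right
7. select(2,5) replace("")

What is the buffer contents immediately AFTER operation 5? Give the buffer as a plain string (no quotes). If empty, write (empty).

Answer: VRNPBBX

Derivation:
After op 1 (end): buf='VRNPBBXR' cursor=8
After op 2 (backspace): buf='VRNPBBX' cursor=7
After op 3 (insert('V')): buf='VRNPBBXV' cursor=8
After op 4 (backspace): buf='VRNPBBX' cursor=7
After op 5 (left): buf='VRNPBBX' cursor=6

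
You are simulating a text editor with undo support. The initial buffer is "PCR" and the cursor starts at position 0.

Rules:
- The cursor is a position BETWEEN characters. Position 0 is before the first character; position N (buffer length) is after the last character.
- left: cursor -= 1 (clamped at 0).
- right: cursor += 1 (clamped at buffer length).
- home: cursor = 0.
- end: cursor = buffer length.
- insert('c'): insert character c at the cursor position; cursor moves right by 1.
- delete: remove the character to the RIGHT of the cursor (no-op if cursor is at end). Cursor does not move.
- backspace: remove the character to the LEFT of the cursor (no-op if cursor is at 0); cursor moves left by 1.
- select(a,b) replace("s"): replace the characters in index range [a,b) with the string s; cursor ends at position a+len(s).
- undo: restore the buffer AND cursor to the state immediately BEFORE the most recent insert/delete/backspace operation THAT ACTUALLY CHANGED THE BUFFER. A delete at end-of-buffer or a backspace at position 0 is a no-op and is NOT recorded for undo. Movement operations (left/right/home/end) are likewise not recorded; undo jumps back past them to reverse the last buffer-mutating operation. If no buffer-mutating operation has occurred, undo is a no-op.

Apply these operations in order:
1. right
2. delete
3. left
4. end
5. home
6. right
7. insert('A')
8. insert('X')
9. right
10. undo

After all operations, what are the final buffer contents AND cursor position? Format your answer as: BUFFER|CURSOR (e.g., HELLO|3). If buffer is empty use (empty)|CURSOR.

Answer: PAR|2

Derivation:
After op 1 (right): buf='PCR' cursor=1
After op 2 (delete): buf='PR' cursor=1
After op 3 (left): buf='PR' cursor=0
After op 4 (end): buf='PR' cursor=2
After op 5 (home): buf='PR' cursor=0
After op 6 (right): buf='PR' cursor=1
After op 7 (insert('A')): buf='PAR' cursor=2
After op 8 (insert('X')): buf='PAXR' cursor=3
After op 9 (right): buf='PAXR' cursor=4
After op 10 (undo): buf='PAR' cursor=2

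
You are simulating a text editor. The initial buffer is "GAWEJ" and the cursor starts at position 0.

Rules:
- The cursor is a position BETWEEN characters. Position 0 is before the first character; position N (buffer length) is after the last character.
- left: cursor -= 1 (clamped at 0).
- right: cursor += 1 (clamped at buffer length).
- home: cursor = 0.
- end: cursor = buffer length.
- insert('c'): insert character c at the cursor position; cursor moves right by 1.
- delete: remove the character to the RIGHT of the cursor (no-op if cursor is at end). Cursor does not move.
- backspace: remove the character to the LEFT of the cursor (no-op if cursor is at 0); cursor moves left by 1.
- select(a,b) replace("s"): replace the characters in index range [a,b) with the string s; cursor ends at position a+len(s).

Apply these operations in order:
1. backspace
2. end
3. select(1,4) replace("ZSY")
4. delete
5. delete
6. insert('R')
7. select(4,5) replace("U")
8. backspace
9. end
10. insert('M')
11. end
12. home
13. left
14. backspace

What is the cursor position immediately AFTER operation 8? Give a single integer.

After op 1 (backspace): buf='GAWEJ' cursor=0
After op 2 (end): buf='GAWEJ' cursor=5
After op 3 (select(1,4) replace("ZSY")): buf='GZSYJ' cursor=4
After op 4 (delete): buf='GZSY' cursor=4
After op 5 (delete): buf='GZSY' cursor=4
After op 6 (insert('R')): buf='GZSYR' cursor=5
After op 7 (select(4,5) replace("U")): buf='GZSYU' cursor=5
After op 8 (backspace): buf='GZSY' cursor=4

Answer: 4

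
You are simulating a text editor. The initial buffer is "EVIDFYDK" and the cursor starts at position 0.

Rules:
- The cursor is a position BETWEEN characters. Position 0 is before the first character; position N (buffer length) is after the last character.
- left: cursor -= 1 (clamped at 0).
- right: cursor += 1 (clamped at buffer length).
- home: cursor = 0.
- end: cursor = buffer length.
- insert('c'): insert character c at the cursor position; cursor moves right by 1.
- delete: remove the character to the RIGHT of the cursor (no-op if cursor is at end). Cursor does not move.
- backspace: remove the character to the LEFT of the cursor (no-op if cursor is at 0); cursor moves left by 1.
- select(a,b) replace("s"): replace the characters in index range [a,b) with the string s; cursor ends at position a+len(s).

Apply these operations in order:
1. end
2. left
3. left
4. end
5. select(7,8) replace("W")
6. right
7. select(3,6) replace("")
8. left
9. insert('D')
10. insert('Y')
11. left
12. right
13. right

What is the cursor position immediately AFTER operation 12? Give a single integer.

After op 1 (end): buf='EVIDFYDK' cursor=8
After op 2 (left): buf='EVIDFYDK' cursor=7
After op 3 (left): buf='EVIDFYDK' cursor=6
After op 4 (end): buf='EVIDFYDK' cursor=8
After op 5 (select(7,8) replace("W")): buf='EVIDFYDW' cursor=8
After op 6 (right): buf='EVIDFYDW' cursor=8
After op 7 (select(3,6) replace("")): buf='EVIDW' cursor=3
After op 8 (left): buf='EVIDW' cursor=2
After op 9 (insert('D')): buf='EVDIDW' cursor=3
After op 10 (insert('Y')): buf='EVDYIDW' cursor=4
After op 11 (left): buf='EVDYIDW' cursor=3
After op 12 (right): buf='EVDYIDW' cursor=4

Answer: 4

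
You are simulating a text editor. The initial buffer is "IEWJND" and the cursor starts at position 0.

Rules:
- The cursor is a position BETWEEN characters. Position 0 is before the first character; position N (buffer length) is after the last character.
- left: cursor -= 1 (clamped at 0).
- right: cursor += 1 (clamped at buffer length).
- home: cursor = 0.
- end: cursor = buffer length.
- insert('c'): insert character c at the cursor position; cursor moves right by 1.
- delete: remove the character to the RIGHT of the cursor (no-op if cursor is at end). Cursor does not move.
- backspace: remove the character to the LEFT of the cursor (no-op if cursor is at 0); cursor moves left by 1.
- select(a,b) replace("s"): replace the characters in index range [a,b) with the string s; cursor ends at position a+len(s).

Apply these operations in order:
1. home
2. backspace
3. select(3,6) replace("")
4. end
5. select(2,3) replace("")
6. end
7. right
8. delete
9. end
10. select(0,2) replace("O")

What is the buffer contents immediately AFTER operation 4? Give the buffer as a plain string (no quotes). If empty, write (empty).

Answer: IEW

Derivation:
After op 1 (home): buf='IEWJND' cursor=0
After op 2 (backspace): buf='IEWJND' cursor=0
After op 3 (select(3,6) replace("")): buf='IEW' cursor=3
After op 4 (end): buf='IEW' cursor=3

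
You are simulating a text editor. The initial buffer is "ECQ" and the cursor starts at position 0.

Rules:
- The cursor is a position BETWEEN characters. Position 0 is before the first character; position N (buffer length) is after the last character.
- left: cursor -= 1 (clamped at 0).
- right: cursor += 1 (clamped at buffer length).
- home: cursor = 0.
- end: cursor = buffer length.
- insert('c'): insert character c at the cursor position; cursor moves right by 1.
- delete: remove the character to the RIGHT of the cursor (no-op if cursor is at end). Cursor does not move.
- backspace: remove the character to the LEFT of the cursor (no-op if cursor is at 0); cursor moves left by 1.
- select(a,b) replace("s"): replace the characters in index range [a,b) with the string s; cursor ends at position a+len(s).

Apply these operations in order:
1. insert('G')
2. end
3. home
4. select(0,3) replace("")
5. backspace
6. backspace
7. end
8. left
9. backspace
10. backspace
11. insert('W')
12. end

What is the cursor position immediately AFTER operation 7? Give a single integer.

After op 1 (insert('G')): buf='GECQ' cursor=1
After op 2 (end): buf='GECQ' cursor=4
After op 3 (home): buf='GECQ' cursor=0
After op 4 (select(0,3) replace("")): buf='Q' cursor=0
After op 5 (backspace): buf='Q' cursor=0
After op 6 (backspace): buf='Q' cursor=0
After op 7 (end): buf='Q' cursor=1

Answer: 1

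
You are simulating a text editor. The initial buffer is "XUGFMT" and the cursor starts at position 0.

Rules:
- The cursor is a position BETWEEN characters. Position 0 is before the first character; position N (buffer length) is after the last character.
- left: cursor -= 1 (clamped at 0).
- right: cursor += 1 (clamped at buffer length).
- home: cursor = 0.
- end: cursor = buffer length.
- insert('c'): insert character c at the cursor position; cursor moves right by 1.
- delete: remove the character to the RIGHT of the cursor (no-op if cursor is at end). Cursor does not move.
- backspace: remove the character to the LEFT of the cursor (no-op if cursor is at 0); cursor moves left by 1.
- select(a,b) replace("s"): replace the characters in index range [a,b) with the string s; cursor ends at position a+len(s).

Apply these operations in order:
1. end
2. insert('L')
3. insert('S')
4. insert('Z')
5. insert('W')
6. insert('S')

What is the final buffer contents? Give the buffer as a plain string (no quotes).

After op 1 (end): buf='XUGFMT' cursor=6
After op 2 (insert('L')): buf='XUGFMTL' cursor=7
After op 3 (insert('S')): buf='XUGFMTLS' cursor=8
After op 4 (insert('Z')): buf='XUGFMTLSZ' cursor=9
After op 5 (insert('W')): buf='XUGFMTLSZW' cursor=10
After op 6 (insert('S')): buf='XUGFMTLSZWS' cursor=11

Answer: XUGFMTLSZWS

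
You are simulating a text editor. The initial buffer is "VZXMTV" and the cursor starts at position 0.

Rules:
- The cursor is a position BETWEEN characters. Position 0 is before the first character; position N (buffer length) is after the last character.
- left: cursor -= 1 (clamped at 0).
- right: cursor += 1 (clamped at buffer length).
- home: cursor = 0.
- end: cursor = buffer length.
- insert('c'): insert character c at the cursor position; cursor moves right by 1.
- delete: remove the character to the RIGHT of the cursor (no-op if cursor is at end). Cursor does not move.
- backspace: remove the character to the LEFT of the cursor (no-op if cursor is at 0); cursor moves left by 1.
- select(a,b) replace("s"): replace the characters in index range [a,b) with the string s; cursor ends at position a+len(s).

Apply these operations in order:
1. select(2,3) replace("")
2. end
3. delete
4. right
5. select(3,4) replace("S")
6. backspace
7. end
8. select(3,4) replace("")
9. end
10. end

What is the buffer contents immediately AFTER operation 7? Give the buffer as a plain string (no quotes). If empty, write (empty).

Answer: VZMV

Derivation:
After op 1 (select(2,3) replace("")): buf='VZMTV' cursor=2
After op 2 (end): buf='VZMTV' cursor=5
After op 3 (delete): buf='VZMTV' cursor=5
After op 4 (right): buf='VZMTV' cursor=5
After op 5 (select(3,4) replace("S")): buf='VZMSV' cursor=4
After op 6 (backspace): buf='VZMV' cursor=3
After op 7 (end): buf='VZMV' cursor=4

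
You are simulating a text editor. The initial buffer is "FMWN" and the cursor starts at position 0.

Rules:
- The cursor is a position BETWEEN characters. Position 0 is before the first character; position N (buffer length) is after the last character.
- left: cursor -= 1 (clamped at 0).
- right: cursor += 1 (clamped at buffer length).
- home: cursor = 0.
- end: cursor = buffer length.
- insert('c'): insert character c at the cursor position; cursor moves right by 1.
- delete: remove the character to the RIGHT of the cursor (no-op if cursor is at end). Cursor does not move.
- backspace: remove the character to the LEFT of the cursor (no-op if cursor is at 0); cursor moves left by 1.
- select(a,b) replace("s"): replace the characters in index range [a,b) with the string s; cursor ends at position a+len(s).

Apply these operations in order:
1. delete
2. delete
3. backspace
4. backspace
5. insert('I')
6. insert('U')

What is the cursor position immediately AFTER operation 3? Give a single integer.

After op 1 (delete): buf='MWN' cursor=0
After op 2 (delete): buf='WN' cursor=0
After op 3 (backspace): buf='WN' cursor=0

Answer: 0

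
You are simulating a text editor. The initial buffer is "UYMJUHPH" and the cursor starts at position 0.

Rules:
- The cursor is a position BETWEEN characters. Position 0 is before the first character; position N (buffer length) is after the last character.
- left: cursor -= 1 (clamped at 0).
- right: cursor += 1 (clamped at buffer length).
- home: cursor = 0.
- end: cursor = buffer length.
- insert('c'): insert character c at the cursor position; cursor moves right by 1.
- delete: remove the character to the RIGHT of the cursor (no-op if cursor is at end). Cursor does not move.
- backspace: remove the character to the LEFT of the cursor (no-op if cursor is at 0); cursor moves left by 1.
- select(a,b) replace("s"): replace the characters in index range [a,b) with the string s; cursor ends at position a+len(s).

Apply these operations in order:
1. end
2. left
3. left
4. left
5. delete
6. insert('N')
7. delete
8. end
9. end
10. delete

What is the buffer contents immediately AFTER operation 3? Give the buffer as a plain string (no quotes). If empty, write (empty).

After op 1 (end): buf='UYMJUHPH' cursor=8
After op 2 (left): buf='UYMJUHPH' cursor=7
After op 3 (left): buf='UYMJUHPH' cursor=6

Answer: UYMJUHPH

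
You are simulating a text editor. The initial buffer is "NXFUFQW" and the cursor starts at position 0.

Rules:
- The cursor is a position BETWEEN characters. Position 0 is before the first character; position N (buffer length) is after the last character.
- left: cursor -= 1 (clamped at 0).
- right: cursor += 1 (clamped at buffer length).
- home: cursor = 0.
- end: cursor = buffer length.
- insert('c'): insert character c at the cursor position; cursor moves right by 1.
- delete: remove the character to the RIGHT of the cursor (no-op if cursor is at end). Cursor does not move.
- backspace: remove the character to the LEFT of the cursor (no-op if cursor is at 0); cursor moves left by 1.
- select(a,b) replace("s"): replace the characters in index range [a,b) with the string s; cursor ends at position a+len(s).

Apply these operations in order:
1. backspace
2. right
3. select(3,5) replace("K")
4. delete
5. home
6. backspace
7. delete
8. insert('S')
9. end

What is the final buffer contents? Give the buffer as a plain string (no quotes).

Answer: SXFKW

Derivation:
After op 1 (backspace): buf='NXFUFQW' cursor=0
After op 2 (right): buf='NXFUFQW' cursor=1
After op 3 (select(3,5) replace("K")): buf='NXFKQW' cursor=4
After op 4 (delete): buf='NXFKW' cursor=4
After op 5 (home): buf='NXFKW' cursor=0
After op 6 (backspace): buf='NXFKW' cursor=0
After op 7 (delete): buf='XFKW' cursor=0
After op 8 (insert('S')): buf='SXFKW' cursor=1
After op 9 (end): buf='SXFKW' cursor=5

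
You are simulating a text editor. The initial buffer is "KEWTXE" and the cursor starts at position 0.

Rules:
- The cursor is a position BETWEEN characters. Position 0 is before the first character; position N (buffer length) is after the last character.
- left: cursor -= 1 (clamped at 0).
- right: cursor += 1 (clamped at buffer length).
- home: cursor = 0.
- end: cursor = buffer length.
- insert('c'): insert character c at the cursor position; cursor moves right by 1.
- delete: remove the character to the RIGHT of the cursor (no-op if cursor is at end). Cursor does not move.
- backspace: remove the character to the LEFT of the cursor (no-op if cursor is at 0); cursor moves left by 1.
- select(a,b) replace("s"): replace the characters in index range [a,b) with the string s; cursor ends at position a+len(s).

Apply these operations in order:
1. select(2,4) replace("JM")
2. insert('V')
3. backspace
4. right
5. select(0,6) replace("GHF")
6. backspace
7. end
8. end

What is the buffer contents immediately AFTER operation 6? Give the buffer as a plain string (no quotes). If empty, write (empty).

Answer: GH

Derivation:
After op 1 (select(2,4) replace("JM")): buf='KEJMXE' cursor=4
After op 2 (insert('V')): buf='KEJMVXE' cursor=5
After op 3 (backspace): buf='KEJMXE' cursor=4
After op 4 (right): buf='KEJMXE' cursor=5
After op 5 (select(0,6) replace("GHF")): buf='GHF' cursor=3
After op 6 (backspace): buf='GH' cursor=2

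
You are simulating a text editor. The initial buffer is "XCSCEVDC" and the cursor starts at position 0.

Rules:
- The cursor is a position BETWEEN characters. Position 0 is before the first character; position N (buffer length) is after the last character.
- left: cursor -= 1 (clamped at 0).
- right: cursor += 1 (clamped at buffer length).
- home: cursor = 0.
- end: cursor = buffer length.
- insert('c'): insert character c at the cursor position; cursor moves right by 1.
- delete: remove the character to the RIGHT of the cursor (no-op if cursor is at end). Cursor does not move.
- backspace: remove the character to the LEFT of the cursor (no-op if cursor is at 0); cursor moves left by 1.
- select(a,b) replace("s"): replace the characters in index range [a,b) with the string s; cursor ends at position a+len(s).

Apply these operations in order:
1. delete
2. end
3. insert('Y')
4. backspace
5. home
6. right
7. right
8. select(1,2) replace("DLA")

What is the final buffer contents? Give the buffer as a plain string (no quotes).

After op 1 (delete): buf='CSCEVDC' cursor=0
After op 2 (end): buf='CSCEVDC' cursor=7
After op 3 (insert('Y')): buf='CSCEVDCY' cursor=8
After op 4 (backspace): buf='CSCEVDC' cursor=7
After op 5 (home): buf='CSCEVDC' cursor=0
After op 6 (right): buf='CSCEVDC' cursor=1
After op 7 (right): buf='CSCEVDC' cursor=2
After op 8 (select(1,2) replace("DLA")): buf='CDLACEVDC' cursor=4

Answer: CDLACEVDC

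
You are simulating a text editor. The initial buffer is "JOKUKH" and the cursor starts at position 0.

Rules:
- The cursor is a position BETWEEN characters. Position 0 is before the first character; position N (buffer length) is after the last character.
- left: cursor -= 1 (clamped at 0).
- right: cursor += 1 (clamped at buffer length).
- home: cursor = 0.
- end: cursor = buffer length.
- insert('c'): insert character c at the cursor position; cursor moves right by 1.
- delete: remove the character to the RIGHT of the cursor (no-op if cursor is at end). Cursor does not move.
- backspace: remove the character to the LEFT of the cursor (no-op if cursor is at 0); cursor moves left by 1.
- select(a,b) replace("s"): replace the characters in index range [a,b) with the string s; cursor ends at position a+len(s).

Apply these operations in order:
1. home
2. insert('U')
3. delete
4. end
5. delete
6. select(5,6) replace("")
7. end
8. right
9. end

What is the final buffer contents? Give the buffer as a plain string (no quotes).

After op 1 (home): buf='JOKUKH' cursor=0
After op 2 (insert('U')): buf='UJOKUKH' cursor=1
After op 3 (delete): buf='UOKUKH' cursor=1
After op 4 (end): buf='UOKUKH' cursor=6
After op 5 (delete): buf='UOKUKH' cursor=6
After op 6 (select(5,6) replace("")): buf='UOKUK' cursor=5
After op 7 (end): buf='UOKUK' cursor=5
After op 8 (right): buf='UOKUK' cursor=5
After op 9 (end): buf='UOKUK' cursor=5

Answer: UOKUK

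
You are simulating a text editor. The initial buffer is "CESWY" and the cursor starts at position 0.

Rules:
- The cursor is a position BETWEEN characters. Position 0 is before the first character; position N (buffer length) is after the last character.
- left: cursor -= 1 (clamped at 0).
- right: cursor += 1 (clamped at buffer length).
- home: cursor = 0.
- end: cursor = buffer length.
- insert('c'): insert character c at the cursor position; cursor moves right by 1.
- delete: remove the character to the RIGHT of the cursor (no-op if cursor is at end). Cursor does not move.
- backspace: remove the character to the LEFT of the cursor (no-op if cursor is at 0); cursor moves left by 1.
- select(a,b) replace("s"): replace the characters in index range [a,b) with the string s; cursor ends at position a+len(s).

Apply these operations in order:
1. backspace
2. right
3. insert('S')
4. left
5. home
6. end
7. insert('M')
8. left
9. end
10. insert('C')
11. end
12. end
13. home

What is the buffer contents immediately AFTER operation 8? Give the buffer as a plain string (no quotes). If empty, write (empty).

After op 1 (backspace): buf='CESWY' cursor=0
After op 2 (right): buf='CESWY' cursor=1
After op 3 (insert('S')): buf='CSESWY' cursor=2
After op 4 (left): buf='CSESWY' cursor=1
After op 5 (home): buf='CSESWY' cursor=0
After op 6 (end): buf='CSESWY' cursor=6
After op 7 (insert('M')): buf='CSESWYM' cursor=7
After op 8 (left): buf='CSESWYM' cursor=6

Answer: CSESWYM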